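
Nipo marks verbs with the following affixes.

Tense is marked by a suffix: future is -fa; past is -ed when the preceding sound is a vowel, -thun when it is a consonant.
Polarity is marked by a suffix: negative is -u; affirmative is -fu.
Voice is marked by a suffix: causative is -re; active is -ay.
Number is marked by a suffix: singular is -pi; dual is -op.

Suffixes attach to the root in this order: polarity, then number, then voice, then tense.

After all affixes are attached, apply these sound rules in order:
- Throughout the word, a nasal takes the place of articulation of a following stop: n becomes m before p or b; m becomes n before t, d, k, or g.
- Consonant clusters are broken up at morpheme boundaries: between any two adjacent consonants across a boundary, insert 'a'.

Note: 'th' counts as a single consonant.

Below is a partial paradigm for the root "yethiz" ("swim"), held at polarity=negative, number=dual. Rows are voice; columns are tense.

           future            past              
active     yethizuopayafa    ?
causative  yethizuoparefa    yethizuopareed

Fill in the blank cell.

Attach polarity negative -u → yethizu.
Attach number dual -op → yethizuop.
Attach voice active -ay → yethizuopay.
Attach tense past -thun (after consonant 'y') → yethizuopaythun.
Nasal assimilation: no change.
Apply epenthesis: yethizuopaythun → yethizuopayathun.

yethizuopayathun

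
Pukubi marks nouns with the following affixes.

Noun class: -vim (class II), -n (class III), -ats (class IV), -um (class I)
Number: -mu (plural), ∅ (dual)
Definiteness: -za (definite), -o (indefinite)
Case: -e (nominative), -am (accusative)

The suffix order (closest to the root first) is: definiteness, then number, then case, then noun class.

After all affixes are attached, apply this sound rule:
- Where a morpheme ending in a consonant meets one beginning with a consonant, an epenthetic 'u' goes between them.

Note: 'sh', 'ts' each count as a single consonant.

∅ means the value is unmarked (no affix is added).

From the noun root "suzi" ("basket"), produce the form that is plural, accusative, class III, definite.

suzizamuamun

Attach definiteness definite -za → suziza.
Attach number plural -mu → suzizamu.
Attach case accusative -am → suzizamuam.
Attach noun class class III -n → suzizamuamn.
Apply epenthesis: suzizamuamn → suzizamuamun.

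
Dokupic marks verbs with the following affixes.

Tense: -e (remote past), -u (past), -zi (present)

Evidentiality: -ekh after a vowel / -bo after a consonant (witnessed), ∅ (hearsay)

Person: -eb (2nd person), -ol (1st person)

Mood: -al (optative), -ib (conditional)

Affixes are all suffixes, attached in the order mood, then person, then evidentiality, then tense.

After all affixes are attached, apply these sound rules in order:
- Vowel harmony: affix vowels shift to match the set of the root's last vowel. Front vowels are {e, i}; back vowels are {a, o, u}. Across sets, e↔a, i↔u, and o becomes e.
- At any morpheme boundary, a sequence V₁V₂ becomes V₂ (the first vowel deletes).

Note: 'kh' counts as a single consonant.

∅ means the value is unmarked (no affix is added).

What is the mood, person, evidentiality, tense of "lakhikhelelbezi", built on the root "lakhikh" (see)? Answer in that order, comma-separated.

optative, 1st person, witnessed, present

Segment: lakhikh-al-ol-bo-zi.
mood: -al → optative.
person: -ol → 1st person.
evidentiality: -ekh/bo → witnessed.
tense: -zi → present.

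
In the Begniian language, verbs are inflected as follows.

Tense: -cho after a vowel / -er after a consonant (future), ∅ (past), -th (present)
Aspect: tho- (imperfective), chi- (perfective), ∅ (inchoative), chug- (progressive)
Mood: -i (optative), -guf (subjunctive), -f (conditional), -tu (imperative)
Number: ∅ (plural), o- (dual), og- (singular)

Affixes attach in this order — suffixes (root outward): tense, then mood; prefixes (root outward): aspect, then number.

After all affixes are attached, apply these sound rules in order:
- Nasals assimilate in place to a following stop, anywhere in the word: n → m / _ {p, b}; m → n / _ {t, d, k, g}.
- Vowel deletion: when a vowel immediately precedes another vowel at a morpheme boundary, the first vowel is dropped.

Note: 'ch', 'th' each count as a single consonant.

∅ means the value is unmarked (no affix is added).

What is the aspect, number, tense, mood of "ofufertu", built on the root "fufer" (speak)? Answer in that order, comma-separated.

Segment: o-fufer-tu.
aspect: ∅ → inchoative.
number: o- → dual.
tense: ∅ → past.
mood: -tu → imperative.

inchoative, dual, past, imperative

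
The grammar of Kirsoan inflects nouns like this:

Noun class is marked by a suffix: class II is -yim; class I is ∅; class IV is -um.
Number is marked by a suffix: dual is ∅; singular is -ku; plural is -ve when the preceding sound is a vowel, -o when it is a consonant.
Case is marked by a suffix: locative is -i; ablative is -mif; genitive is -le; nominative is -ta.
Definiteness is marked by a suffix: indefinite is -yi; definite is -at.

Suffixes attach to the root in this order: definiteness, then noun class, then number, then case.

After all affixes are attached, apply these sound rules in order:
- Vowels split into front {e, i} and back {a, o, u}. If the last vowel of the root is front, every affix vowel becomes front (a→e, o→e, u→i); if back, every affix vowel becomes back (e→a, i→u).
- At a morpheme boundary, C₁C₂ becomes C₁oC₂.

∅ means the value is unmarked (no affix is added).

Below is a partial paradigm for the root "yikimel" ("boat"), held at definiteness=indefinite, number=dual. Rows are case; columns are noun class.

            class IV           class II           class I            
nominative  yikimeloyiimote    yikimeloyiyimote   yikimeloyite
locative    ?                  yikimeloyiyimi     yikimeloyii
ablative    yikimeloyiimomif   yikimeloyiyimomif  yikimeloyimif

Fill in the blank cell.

Attach definiteness indefinite -yi → yikimelyi.
Attach noun class class IV -um → yikimelyium.
number = dual: zero marking, form stays yikimelyium.
Attach case locative -i → yikimelyiumi.
Apply vowel harmony: yikimelyiumi → yikimelyiimi.
Apply epenthesis: yikimelyiimi → yikimeloyiimi.

yikimeloyiimi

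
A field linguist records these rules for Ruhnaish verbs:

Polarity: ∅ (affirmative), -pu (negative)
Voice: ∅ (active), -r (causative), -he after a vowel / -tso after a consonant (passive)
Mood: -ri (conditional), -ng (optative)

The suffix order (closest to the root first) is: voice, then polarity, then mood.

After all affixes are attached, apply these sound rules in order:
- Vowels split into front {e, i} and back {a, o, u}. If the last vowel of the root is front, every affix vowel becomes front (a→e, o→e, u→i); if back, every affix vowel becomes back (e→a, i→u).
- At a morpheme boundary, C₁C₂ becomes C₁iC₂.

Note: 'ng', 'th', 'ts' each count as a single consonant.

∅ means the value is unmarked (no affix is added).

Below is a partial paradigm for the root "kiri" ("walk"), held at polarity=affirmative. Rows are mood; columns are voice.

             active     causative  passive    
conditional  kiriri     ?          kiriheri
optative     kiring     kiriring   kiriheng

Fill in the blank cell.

kiririri

Attach voice causative -r → kirir.
polarity = affirmative: zero marking, form stays kirir.
Attach mood conditional -ri → kirirri.
Vowel harmony: no change.
Apply epenthesis: kirirri → kiririri.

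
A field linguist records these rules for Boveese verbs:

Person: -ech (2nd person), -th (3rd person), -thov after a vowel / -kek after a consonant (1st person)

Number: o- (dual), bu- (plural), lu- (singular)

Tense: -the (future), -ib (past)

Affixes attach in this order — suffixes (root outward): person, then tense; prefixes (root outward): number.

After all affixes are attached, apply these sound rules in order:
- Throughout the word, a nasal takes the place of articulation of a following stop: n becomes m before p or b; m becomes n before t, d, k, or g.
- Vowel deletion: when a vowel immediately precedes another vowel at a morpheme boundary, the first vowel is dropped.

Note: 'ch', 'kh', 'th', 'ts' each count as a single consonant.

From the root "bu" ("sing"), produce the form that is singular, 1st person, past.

lubuthovib

Attach number singular lu- → lubu.
Attach person 1st person -thov (after vowel 'u') → lubuthov.
Attach tense past -ib → lubuthovib.
Nasal assimilation: no change.
Vowel deletion: no change.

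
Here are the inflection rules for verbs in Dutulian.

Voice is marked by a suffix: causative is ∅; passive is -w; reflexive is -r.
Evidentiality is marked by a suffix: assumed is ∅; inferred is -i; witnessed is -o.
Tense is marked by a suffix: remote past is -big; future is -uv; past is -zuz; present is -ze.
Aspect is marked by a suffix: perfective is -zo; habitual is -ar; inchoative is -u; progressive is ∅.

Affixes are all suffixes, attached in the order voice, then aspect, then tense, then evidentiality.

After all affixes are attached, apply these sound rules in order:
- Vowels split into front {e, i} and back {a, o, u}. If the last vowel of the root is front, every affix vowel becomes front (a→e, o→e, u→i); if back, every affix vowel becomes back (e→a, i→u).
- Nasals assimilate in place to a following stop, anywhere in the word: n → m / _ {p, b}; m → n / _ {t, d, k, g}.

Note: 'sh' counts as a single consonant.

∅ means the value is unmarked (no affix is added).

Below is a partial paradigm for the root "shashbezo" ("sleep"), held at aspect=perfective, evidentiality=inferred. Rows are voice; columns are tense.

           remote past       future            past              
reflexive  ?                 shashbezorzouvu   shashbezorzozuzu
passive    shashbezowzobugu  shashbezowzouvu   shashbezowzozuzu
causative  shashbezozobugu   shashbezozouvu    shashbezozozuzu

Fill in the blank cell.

Attach voice reflexive -r → shashbezor.
Attach aspect perfective -zo → shashbezorzo.
Attach tense remote past -big → shashbezorzobig.
Attach evidentiality inferred -i → shashbezorzobigi.
Apply vowel harmony: shashbezorzobigi → shashbezorzobugu.
Nasal assimilation: no change.

shashbezorzobugu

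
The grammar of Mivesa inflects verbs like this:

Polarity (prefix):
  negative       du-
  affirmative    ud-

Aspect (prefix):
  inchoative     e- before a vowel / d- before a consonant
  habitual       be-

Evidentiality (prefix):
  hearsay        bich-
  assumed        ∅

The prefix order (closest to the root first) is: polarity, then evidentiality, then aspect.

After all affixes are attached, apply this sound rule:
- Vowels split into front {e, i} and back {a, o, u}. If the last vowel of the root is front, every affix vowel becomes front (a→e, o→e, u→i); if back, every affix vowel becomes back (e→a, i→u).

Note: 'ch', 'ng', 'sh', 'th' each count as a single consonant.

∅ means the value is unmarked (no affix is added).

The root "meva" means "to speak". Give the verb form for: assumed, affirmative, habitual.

baudmeva

Attach polarity affirmative ud- → udmeva.
evidentiality = assumed: zero marking, form stays udmeva.
Attach aspect habitual be- → beudmeva.
Apply vowel harmony: beudmeva → baudmeva.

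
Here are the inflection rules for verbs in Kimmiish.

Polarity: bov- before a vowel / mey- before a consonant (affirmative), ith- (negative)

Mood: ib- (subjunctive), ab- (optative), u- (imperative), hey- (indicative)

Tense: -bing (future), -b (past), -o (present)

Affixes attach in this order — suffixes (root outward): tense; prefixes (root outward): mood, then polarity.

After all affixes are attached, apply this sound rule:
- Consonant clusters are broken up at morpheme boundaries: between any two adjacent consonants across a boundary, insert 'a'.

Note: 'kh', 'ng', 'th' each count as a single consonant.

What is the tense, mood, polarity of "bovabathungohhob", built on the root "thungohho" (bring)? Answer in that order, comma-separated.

past, optative, affirmative

Segment: bov-ab-thungohho-b.
tense: -b → past.
mood: ab- → optative.
polarity: bov/mey- → affirmative.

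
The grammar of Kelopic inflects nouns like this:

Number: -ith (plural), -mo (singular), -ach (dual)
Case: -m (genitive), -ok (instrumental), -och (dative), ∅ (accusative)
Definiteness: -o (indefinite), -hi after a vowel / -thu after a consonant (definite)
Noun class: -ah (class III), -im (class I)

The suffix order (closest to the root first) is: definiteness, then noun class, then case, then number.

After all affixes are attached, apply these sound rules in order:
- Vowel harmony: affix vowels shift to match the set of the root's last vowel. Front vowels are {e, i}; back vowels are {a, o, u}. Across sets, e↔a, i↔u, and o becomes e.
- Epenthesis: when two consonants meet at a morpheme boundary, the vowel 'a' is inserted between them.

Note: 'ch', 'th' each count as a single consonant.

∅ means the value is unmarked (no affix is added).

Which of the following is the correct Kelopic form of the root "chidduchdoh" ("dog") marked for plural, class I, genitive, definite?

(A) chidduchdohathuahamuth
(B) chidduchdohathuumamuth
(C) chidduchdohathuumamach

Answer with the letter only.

Attach definiteness definite -thu (after consonant 'h') → chidduchdohthu.
Attach noun class class I -im → chidduchdohthuim.
Attach case genitive -m → chidduchdohthuimm.
Attach number plural -ith → chidduchdohthuimmith.
Apply vowel harmony: chidduchdohthuimmith → chidduchdohthuummuth.
Apply epenthesis: chidduchdohthuummuth → chidduchdohathuumamuth.
So the correct form is chidduchdohathuumamuth, option (B).
(C) chidduchdohathuumamach is wrong: it uses dual instead of plural for number.
(A) chidduchdohathuahamuth is wrong: it uses class III instead of class I for noun class.

B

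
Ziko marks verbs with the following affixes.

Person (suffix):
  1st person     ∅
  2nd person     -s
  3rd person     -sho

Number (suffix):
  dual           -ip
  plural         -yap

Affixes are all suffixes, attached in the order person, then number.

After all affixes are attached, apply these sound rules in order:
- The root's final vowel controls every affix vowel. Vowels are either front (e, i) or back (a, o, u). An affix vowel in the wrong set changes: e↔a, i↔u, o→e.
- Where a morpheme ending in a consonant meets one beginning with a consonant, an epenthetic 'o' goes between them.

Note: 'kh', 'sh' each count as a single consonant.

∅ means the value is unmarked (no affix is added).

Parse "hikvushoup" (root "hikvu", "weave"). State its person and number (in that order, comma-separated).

Segment: hikvu-sho-ip.
person: -sho → 3rd person.
number: -ip → dual.

3rd person, dual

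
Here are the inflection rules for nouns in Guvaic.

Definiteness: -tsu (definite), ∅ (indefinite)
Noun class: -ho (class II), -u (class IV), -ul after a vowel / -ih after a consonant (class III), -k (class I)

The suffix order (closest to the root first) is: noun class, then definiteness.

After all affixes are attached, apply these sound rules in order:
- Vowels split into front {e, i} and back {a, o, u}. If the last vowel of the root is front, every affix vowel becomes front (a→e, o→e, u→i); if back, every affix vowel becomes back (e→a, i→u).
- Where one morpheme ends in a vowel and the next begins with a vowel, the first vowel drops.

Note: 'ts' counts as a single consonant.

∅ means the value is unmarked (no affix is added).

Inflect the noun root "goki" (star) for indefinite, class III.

gokil

Attach noun class class III -ul (after vowel 'i') → gokiul.
definiteness = indefinite: zero marking, form stays gokiul.
Apply vowel harmony: gokiul → gokiil.
Apply vowel deletion: gokiil → gokil.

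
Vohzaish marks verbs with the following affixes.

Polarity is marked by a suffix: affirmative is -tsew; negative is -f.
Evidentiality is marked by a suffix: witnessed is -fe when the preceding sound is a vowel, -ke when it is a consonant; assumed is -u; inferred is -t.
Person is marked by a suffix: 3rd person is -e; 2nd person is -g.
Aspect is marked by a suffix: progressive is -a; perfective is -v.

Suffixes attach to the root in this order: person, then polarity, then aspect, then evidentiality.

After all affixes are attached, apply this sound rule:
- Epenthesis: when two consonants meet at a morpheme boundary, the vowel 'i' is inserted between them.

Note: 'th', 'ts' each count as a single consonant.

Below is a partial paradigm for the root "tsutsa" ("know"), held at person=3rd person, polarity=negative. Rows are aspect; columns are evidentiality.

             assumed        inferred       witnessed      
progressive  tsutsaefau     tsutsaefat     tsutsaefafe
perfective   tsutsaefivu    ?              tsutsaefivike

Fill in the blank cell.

Attach person 3rd person -e → tsutsae.
Attach polarity negative -f → tsutsaef.
Attach aspect perfective -v → tsutsaefv.
Attach evidentiality inferred -t → tsutsaefvt.
Apply epenthesis: tsutsaefvt → tsutsaefivit.

tsutsaefivit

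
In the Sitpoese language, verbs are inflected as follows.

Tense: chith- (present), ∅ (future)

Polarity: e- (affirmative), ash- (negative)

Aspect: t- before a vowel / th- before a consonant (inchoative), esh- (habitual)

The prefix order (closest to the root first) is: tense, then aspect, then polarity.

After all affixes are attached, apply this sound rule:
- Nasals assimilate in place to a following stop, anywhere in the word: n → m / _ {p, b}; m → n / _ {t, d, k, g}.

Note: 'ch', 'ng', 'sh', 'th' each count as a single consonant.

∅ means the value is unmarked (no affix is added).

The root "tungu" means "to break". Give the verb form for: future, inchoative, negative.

tense = future: zero marking, form stays tungu.
Attach aspect inchoative th- (before consonant 't') → thtungu.
Attach polarity negative ash- → ashthtungu.
Nasal assimilation: no change.

ashthtungu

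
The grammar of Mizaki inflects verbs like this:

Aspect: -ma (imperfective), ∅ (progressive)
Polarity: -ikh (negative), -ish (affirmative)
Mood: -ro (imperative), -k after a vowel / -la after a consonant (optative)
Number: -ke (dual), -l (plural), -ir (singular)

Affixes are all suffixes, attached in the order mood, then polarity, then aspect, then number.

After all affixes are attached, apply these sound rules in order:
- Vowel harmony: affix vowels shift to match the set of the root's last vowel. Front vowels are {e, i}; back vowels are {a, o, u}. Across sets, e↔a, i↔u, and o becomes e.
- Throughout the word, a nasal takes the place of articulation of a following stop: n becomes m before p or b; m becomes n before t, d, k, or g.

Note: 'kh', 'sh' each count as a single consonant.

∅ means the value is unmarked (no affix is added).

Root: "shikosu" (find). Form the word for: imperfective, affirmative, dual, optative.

shikosukushmaka

Attach mood optative -k (after vowel 'u') → shikosuk.
Attach polarity affirmative -ish → shikosukish.
Attach aspect imperfective -ma → shikosukishma.
Attach number dual -ke → shikosukishmake.
Apply vowel harmony: shikosukishmake → shikosukushmaka.
Nasal assimilation: no change.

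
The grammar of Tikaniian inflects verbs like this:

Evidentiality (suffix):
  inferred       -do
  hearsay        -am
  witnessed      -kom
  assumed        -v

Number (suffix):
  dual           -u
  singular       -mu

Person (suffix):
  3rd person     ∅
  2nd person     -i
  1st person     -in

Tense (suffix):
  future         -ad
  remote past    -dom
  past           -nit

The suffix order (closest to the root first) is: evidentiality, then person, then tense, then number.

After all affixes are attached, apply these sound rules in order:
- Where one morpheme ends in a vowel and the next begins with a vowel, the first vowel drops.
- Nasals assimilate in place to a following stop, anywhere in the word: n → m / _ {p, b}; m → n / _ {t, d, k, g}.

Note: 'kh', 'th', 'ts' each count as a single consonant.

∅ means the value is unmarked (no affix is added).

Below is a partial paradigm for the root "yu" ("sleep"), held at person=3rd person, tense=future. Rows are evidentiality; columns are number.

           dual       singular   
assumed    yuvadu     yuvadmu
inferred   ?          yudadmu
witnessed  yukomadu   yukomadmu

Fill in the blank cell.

Attach evidentiality inferred -do → yudo.
person = 3rd person: zero marking, form stays yudo.
Attach tense future -ad → yudoad.
Attach number dual -u → yudoadu.
Apply vowel deletion: yudoadu → yudadu.
Nasal assimilation: no change.

yudadu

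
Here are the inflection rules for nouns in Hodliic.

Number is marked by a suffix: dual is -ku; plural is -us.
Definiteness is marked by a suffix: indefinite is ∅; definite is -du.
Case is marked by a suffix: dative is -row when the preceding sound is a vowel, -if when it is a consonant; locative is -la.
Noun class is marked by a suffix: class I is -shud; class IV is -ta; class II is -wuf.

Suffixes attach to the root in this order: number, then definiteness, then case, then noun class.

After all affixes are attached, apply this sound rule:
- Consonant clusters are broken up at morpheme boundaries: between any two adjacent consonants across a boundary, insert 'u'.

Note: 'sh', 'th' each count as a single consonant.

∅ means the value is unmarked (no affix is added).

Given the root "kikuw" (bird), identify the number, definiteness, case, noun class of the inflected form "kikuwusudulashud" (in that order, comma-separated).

Segment: kikuw-us-du-la-shud.
number: -us → plural.
definiteness: -du → definite.
case: -la → locative.
noun class: -shud → class I.

plural, definite, locative, class I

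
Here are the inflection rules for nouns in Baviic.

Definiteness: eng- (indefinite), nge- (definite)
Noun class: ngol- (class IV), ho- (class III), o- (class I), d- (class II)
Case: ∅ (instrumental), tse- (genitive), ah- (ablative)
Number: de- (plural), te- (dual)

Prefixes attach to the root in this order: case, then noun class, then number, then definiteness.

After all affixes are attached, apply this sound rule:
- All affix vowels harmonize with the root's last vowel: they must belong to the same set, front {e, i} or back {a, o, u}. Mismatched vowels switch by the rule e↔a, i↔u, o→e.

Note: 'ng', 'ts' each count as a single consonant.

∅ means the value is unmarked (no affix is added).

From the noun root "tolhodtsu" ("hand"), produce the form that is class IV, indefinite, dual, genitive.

Attach case genitive tse- → tsetolhodtsu.
Attach noun class class IV ngol- → ngoltsetolhodtsu.
Attach number dual te- → tengoltsetolhodtsu.
Attach definiteness indefinite eng- → engtengoltsetolhodtsu.
Apply vowel harmony: engtengoltsetolhodtsu → angtangoltsatolhodtsu.

angtangoltsatolhodtsu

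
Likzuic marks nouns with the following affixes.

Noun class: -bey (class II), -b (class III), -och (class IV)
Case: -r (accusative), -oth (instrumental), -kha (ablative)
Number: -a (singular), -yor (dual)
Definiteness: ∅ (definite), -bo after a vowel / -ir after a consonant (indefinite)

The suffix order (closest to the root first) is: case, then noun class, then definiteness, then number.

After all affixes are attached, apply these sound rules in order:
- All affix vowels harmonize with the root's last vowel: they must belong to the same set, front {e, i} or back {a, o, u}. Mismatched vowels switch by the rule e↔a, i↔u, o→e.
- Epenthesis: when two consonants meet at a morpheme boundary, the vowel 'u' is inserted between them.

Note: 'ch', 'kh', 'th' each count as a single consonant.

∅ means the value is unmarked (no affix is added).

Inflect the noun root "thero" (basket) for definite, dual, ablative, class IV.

therokhaochuyor

Attach case ablative -kha → therokha.
Attach noun class class IV -och → therokhaoch.
definiteness = definite: zero marking, form stays therokhaoch.
Attach number dual -yor → therokhaochyor.
Vowel harmony: no change.
Apply epenthesis: therokhaochyor → therokhaochuyor.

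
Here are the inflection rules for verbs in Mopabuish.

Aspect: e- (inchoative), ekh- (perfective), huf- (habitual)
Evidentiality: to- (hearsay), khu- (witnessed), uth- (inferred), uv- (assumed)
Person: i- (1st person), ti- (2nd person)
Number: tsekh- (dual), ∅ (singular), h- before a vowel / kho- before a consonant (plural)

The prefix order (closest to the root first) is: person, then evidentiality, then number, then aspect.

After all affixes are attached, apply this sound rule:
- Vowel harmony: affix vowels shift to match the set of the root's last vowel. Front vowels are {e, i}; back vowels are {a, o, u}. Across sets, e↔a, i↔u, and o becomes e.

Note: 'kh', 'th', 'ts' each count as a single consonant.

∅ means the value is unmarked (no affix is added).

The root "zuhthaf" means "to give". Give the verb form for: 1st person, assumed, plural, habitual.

Attach person 1st person i- → izuhthaf.
Attach evidentiality assumed uv- → uvizuhthaf.
Attach number plural h- (before vowel 'u') → huvizuhthaf.
Attach aspect habitual huf- → hufhuvizuhthaf.
Apply vowel harmony: hufhuvizuhthaf → hufhuvuzuhthaf.

hufhuvuzuhthaf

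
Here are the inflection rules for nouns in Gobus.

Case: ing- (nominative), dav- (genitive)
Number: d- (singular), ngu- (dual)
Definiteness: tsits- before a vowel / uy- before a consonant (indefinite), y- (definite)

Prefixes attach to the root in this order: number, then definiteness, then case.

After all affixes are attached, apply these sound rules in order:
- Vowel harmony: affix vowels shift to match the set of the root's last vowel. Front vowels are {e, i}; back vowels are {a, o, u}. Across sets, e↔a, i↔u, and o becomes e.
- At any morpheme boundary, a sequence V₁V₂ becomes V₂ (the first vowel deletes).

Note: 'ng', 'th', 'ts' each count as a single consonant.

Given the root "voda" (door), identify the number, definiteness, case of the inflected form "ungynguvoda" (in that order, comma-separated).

Segment: ing-y-ngu-voda.
number: ngu- → dual.
definiteness: y- → definite.
case: ing- → nominative.

dual, definite, nominative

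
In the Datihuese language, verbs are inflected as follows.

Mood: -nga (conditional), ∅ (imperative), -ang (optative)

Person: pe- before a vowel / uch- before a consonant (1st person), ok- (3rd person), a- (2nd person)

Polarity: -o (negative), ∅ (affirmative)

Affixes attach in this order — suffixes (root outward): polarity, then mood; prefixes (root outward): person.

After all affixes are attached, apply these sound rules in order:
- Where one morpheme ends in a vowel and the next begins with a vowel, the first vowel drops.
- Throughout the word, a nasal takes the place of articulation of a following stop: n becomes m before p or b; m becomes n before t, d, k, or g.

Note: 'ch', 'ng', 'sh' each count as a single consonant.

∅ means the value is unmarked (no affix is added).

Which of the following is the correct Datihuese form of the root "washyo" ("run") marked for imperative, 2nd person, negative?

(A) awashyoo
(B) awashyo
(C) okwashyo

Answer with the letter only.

B

Attach polarity negative -o → washyoo.
Attach person 2nd person a- → awashyoo.
mood = imperative: zero marking, form stays awashyoo.
Apply vowel deletion: awashyoo → awashyo.
Nasal assimilation: no change.
So the correct form is awashyo, option (B).
(A) awashyoo is wrong: it fails to apply the sound rule(s).
(C) okwashyo is wrong: it uses 3rd person instead of 2nd person for person.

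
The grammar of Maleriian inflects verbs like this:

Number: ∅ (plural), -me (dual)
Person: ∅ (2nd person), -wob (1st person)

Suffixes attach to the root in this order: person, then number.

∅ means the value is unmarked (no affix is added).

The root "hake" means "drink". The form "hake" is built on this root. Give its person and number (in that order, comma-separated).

Segment: hake.
person: ∅ → 2nd person.
number: ∅ → plural.

2nd person, plural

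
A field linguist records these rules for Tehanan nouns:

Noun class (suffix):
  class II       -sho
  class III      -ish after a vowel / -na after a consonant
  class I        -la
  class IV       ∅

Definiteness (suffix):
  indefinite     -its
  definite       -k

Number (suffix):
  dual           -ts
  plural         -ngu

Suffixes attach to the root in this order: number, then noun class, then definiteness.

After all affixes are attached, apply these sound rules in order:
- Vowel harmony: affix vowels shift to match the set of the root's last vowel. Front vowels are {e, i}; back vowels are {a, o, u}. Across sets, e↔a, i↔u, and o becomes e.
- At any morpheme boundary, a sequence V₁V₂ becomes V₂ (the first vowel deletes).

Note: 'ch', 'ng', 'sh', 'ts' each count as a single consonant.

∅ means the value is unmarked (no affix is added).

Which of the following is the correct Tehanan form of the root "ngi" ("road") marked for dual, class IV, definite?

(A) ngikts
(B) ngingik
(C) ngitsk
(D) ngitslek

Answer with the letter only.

C

Attach number dual -ts → ngits.
noun class = class IV: zero marking, form stays ngits.
Attach definiteness definite -k → ngitsk.
Vowel harmony: no change.
Vowel deletion: no change.
So the correct form is ngitsk, option (C).
(D) ngitslek is wrong: it uses class I instead of class IV for noun class.
(A) ngikts is wrong: it has the affixes in the wrong order.
(B) ngingik is wrong: it uses plural instead of dual for number.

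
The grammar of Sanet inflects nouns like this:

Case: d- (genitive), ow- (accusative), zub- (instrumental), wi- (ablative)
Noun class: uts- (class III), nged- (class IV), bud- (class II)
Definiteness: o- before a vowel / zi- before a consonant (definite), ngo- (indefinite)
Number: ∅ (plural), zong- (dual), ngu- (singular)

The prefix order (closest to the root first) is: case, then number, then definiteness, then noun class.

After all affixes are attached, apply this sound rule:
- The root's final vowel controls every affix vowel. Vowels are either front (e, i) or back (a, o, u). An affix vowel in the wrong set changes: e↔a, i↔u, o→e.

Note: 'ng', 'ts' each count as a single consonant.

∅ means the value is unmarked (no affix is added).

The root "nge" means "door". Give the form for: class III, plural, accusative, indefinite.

itsngeewnge

Attach case accusative ow- → ownge.
number = plural: zero marking, form stays ownge.
Attach definiteness indefinite ngo- → ngoownge.
Attach noun class class III uts- → utsngoownge.
Apply vowel harmony: utsngoownge → itsngeewnge.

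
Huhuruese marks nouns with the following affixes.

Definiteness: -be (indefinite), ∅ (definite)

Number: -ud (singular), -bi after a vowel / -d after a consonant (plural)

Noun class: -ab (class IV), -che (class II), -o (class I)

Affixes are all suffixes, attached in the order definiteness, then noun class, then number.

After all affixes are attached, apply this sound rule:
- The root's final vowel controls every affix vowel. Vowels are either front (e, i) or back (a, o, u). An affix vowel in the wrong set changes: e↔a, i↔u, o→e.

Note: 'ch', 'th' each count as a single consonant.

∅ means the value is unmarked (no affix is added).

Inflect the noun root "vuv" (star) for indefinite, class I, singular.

Attach definiteness indefinite -be → vuvbe.
Attach noun class class I -o → vuvbeo.
Attach number singular -ud → vuvbeoud.
Apply vowel harmony: vuvbeoud → vuvbaoud.

vuvbaoud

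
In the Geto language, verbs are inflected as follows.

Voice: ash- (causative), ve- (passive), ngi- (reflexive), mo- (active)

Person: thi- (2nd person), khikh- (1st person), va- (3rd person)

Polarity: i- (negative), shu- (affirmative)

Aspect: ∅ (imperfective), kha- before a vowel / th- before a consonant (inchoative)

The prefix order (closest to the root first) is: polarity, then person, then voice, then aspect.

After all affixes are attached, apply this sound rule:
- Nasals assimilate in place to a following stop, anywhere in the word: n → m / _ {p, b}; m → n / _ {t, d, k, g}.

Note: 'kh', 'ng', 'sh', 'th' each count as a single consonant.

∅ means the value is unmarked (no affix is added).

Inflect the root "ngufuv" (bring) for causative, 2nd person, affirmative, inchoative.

khaashthishungufuv

Attach polarity affirmative shu- → shungufuv.
Attach person 2nd person thi- → thishungufuv.
Attach voice causative ash- → ashthishungufuv.
Attach aspect inchoative kha- (before vowel 'a') → khaashthishungufuv.
Nasal assimilation: no change.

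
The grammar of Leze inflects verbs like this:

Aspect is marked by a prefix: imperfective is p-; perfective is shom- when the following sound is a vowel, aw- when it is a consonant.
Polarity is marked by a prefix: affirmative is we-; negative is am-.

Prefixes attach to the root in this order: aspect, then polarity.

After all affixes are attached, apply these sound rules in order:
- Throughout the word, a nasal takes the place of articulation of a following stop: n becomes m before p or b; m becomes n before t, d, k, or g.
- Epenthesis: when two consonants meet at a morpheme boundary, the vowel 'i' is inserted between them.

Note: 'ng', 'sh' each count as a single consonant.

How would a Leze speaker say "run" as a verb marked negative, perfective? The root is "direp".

amawidirep

Attach aspect perfective aw- (before consonant 'd') → awdirep.
Attach polarity negative am- → amawdirep.
Nasal assimilation: no change.
Apply epenthesis: amawdirep → amawidirep.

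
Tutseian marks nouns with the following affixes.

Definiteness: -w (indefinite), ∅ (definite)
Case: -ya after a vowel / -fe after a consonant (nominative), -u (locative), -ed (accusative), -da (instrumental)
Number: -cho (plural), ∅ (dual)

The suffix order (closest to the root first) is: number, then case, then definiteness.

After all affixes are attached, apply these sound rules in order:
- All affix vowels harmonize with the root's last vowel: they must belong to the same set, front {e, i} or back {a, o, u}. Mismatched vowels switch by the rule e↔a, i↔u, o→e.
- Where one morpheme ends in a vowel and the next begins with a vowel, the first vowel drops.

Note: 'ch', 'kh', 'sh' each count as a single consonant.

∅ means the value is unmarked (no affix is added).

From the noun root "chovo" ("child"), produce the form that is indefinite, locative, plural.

chovochuw

Attach number plural -cho → chovocho.
Attach case locative -u → chovochou.
Attach definiteness indefinite -w → chovochouw.
Vowel harmony: no change.
Apply vowel deletion: chovochouw → chovochuw.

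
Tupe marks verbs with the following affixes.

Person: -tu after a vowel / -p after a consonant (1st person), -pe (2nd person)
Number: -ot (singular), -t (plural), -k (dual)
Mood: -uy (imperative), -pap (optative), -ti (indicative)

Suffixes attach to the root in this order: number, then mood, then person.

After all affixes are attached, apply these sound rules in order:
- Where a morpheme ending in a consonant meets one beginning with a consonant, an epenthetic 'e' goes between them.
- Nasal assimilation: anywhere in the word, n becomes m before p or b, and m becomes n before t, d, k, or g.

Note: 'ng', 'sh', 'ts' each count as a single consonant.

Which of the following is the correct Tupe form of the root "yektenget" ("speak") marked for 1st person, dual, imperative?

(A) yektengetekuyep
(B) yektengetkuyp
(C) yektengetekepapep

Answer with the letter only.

A

Attach number dual -k → yektengetk.
Attach mood imperative -uy → yektengetkuy.
Attach person 1st person -p (after consonant 'y') → yektengetkuyp.
Apply epenthesis: yektengetkuyp → yektengetekuyep.
Nasal assimilation: no change.
So the correct form is yektengetekuyep, option (A).
(C) yektengetekepapep is wrong: it uses optative instead of imperative for mood.
(B) yektengetkuyp is wrong: it fails to apply the sound rule(s).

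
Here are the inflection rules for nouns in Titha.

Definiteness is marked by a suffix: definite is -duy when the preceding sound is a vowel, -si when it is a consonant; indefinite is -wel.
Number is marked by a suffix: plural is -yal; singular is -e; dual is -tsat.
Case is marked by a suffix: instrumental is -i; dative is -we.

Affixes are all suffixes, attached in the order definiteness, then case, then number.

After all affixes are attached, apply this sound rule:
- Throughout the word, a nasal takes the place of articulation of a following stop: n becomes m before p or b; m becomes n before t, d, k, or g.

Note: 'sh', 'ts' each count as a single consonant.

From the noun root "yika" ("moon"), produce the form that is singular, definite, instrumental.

yikaduyie

Attach definiteness definite -duy (after vowel 'a') → yikaduy.
Attach case instrumental -i → yikaduyi.
Attach number singular -e → yikaduyie.
Nasal assimilation: no change.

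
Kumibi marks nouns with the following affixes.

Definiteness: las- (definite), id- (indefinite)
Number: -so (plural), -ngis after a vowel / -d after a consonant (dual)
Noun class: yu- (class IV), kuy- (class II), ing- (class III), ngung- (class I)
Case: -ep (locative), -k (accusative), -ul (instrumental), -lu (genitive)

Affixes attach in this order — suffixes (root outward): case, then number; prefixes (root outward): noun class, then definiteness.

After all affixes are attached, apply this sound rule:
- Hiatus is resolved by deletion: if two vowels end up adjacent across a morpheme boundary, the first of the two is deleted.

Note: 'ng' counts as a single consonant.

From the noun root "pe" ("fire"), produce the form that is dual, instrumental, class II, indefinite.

idkuypuld

Attach noun class class II kuy- → kuype.
Attach definiteness indefinite id- → idkuype.
Attach case instrumental -ul → idkuypeul.
Attach number dual -d (after consonant 'l') → idkuypeuld.
Apply vowel deletion: idkuypeuld → idkuypuld.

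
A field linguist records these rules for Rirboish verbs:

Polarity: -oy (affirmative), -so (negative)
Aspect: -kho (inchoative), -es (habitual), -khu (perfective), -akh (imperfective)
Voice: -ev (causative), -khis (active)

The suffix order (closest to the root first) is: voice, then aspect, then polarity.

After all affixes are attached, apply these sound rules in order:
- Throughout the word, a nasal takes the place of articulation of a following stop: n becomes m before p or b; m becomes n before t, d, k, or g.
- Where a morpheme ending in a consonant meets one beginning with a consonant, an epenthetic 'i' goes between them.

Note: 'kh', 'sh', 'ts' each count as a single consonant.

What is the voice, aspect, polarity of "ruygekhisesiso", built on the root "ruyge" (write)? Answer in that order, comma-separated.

active, habitual, negative

Segment: ruyge-khis-es-so.
voice: -khis → active.
aspect: -es → habitual.
polarity: -so → negative.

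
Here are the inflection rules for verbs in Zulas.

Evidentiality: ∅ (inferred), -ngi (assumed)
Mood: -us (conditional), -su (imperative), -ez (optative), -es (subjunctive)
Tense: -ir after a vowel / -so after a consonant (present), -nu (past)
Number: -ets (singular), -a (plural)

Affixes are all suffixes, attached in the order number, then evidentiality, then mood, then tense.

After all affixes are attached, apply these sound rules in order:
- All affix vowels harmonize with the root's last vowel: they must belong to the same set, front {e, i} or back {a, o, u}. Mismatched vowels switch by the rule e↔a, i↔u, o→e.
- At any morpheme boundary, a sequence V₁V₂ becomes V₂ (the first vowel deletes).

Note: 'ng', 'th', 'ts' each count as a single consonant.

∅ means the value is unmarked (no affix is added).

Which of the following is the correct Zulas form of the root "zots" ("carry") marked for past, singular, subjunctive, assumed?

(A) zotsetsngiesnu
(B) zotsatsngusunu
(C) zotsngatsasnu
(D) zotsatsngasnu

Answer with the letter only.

Attach number singular -ets → zotsets.
Attach evidentiality assumed -ngi → zotsetsngi.
Attach mood subjunctive -es → zotsetsngies.
Attach tense past -nu → zotsetsngiesnu.
Apply vowel harmony: zotsetsngiesnu → zotsatsnguasnu.
Apply vowel deletion: zotsatsnguasnu → zotsatsngasnu.
So the correct form is zotsatsngasnu, option (D).
(B) zotsatsngusunu is wrong: it uses imperative instead of subjunctive for mood.
(C) zotsngatsasnu is wrong: it has the affixes in the wrong order.
(A) zotsetsngiesnu is wrong: it fails to apply the sound rule(s).

D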